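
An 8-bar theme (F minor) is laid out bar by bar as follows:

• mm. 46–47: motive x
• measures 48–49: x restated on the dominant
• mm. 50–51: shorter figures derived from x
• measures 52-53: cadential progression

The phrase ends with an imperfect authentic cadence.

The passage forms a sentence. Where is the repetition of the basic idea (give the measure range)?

measures 48–49

The presentation of a sentence is the basic idea (mm. 46–47) plus its repetition (mm. 48–49); the repetition of the basic idea is therefore bars 48–49.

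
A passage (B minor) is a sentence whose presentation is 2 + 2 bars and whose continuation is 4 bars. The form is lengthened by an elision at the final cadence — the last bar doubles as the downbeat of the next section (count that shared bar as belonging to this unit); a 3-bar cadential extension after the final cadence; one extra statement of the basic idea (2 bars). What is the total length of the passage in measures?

Basic sentence: 2 + 2 + 4 = 8 bars.
8 (basic form) + 3 (cadential extension) + 2 (extra statement) = 13.
The elision shares a bar with the next section but does not change this unit's count.

13 measures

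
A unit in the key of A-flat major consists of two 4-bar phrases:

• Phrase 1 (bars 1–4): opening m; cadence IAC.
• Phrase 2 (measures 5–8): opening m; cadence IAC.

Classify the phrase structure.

Both phrases have the same opening (m) and the same cadence (imperfect authentic cadence): the second is a restatement, not a consequent, so this is a repeated phrase rather than a period.

repeated phrase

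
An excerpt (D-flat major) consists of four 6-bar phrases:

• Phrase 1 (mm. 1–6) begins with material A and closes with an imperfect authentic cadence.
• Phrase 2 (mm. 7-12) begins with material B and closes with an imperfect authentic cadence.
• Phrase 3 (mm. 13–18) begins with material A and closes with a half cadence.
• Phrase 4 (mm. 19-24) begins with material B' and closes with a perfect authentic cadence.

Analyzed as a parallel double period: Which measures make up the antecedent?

In a double period the four phrases pair into a large antecedent (phrases 1–2, ending imperfect authentic cadence) and a large consequent (phrases 3–4, ending perfect authentic cadence). The antecedent spans measures 1–12.

measures 1–12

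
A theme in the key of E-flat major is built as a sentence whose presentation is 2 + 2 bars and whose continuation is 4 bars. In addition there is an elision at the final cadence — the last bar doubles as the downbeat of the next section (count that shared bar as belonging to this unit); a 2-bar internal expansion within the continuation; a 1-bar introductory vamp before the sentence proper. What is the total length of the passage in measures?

Basic sentence: 2 + 2 + 4 = 8 bars.
8 (basic form) + 2 (internal expansion) + 1 (introduction) = 11.
The elision shares a bar with the next section but does not change this unit's count.

11 measures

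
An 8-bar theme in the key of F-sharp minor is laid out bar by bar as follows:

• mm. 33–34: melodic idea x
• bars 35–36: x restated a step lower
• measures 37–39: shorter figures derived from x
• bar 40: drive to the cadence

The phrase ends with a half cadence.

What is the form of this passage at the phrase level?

sentence

Basic idea (measures 33-34) + its repetition (measures 35–36) form the presentation; fragmentation and cadence (measures 37–40) form the continuation — the 8-bar whole is a sentence.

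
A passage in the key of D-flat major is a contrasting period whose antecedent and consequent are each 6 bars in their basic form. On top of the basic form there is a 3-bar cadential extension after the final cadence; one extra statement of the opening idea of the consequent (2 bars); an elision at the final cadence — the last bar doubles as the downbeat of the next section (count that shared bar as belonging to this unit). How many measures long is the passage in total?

Basic contrasting period: 6 + 6 = 12 bars.
12 (basic form) + 3 (cadential extension) + 2 (extra statement) = 17.
The elision shares a bar with the next section but does not change this unit's count.

17 measures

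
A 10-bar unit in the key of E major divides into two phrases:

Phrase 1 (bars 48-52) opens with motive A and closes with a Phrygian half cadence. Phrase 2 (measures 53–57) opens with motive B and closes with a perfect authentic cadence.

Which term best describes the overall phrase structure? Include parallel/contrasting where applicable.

Phrase 1 ends with a Phrygian half cadence (weaker) and phrase 2 with a perfect authentic cadence (stronger): antecedent + consequent = a period.
The two phrases open with different material (A / B), so the period is contrasting.

contrasting period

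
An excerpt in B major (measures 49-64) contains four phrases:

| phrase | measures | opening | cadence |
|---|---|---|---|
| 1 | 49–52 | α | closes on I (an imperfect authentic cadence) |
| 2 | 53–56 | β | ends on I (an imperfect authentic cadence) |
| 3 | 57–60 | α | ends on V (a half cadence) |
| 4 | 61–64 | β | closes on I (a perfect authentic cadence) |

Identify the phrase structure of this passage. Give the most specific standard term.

parallel double period

Four phrases in two halves: the first half (bars 49–56) ends with an imperfect authentic cadence, the second (mm. 57-64) with a perfect authentic cadence — a large antecedent–consequent pair, i.e. a double period.
Phrase 3 begins with the same material as phrase 1, making it parallel.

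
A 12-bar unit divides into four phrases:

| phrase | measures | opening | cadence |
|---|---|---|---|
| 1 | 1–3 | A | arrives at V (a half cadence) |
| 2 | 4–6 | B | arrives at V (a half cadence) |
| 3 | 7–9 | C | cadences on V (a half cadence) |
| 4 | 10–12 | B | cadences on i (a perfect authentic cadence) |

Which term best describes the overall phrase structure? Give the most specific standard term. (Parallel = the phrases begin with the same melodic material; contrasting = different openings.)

contrasting double period

Four phrases in two halves: the first half (measures 1–6) ends with a half cadence, the second (mm. 7-12) with a perfect authentic cadence — a large antecedent–consequent pair, i.e. a double period.
Phrase 3 begins with different material from phrase 1, making it contrasting.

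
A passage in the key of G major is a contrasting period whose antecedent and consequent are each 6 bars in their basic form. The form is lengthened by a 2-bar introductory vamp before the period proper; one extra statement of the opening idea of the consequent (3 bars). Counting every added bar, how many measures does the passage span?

17 measures

Basic contrasting period: 6 + 6 = 12 bars.
12 (basic form) + 2 (introduction) + 3 (extra statement) = 17.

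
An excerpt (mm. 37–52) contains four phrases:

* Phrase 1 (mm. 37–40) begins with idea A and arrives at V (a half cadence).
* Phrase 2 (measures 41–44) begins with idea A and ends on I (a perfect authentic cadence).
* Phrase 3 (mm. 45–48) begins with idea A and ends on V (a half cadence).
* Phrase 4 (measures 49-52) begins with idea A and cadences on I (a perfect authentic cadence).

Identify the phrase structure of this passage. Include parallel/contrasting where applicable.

The cadence pattern HC–PAC–HC–PAC is weak–strong twice, and phrases 3–4 restate phrases 1–2: a period heard twice, not a double period (which would end weakly at phrase 2).

repeated period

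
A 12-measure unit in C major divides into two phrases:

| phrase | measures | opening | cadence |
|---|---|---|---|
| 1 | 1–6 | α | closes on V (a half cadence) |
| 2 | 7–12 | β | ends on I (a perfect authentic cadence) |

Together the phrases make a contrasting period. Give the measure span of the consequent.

The phrase ending with the weaker cadence (half cadence) is the antecedent; the one ending more conclusively (perfect authentic cadence) is the consequent. The consequent is measures 7–12.

measures 7–12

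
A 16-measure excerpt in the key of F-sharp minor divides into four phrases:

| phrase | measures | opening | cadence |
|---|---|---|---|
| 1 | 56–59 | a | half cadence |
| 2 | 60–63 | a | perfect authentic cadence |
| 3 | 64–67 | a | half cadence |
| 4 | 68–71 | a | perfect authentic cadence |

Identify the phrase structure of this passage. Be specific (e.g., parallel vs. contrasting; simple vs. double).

The cadence pattern HC–PAC–HC–PAC is weak–strong twice, and phrases 3–4 restate phrases 1–2: a period heard twice, not a double period (which would end weakly at phrase 2).

repeated period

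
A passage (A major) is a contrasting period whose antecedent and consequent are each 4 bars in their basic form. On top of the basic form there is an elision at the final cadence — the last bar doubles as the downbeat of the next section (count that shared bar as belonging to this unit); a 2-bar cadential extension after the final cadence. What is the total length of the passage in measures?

Basic contrasting period: 4 + 4 = 8 bars.
8 (basic form) + 2 (cadential extension) = 10.
The elision shares a bar with the next section but does not change this unit's count.

10 measures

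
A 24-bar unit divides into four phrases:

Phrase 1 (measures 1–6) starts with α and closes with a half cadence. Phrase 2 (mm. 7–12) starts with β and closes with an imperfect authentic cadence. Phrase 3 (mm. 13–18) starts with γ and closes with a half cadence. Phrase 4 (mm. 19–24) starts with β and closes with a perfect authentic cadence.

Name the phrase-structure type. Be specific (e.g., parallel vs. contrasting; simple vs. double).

contrasting double period

Four phrases in two halves: the first half (mm. 1–12) ends with an imperfect authentic cadence, the second (mm. 13-24) with a perfect authentic cadence — a large antecedent–consequent pair, i.e. a double period.
Phrase 3 begins with different material from phrase 1, making it contrasting.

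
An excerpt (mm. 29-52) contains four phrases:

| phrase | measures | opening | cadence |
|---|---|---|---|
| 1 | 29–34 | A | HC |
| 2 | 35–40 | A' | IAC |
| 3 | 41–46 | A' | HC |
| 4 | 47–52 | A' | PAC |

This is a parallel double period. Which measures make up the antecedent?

measures 29–40

In a double period the first pair of phrases (ending imperfect authentic cadence) is the large antecedent and the second pair (ending perfect authentic cadence) is the large consequent; the antecedent is measures 29–40.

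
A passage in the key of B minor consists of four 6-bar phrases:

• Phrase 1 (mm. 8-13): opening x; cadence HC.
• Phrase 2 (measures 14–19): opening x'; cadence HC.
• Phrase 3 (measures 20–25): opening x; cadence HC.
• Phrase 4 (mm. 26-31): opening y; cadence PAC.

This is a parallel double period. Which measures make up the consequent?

In a double period the first pair of phrases (ending half cadence) is the large antecedent and the second pair (ending perfect authentic cadence) is the large consequent; the consequent is measures 20–31.

measures 20–31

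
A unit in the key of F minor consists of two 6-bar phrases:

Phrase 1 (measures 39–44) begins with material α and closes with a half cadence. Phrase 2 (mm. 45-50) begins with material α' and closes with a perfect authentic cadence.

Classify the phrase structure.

Phrase 1 ends with a half cadence (weaker) and phrase 2 with a perfect authentic cadence (stronger): antecedent + consequent = a period.
The two phrases open with the same material (α / α'), so the period is parallel.

parallel period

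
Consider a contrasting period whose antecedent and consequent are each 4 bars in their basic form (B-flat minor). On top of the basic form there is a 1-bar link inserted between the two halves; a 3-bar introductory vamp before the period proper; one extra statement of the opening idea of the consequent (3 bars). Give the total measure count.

15 measures

Basic contrasting period: 4 + 4 = 8 bars.
8 (basic form) + 1 (link) + 3 (introduction) + 3 (extra statement) = 15.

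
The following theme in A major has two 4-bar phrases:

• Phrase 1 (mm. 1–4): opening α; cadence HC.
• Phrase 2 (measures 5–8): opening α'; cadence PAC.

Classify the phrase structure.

parallel period

Phrase 1 ends with a half cadence (weaker) and phrase 2 with a perfect authentic cadence (stronger): antecedent + consequent = a period.
The two phrases open with the same material (α / α'), so the period is parallel.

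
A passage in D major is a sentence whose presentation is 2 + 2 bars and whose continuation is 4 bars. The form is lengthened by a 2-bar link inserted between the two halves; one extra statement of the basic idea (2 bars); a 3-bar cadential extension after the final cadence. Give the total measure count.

15 measures

Basic sentence: 2 + 2 + 4 = 8 bars.
8 (basic form) + 2 (link) + 2 (extra statement) + 3 (cadential extension) = 15.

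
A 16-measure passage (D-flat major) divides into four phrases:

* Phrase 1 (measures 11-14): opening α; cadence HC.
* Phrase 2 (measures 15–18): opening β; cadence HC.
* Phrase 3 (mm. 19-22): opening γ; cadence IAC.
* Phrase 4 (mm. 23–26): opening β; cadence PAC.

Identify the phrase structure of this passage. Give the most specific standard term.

contrasting double period

Four phrases in two halves: the first half (mm. 11–18) ends with a half cadence, the second (measures 19-26) with a perfect authentic cadence — a large antecedent–consequent pair, i.e. a double period.
Phrase 3 begins with different material from phrase 1, making it contrasting.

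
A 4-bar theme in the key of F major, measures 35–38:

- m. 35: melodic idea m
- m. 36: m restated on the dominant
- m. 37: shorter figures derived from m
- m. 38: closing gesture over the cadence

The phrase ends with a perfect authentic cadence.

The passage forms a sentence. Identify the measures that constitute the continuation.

After the presentation (measures 35-36), the continuation covers the fragmentation through the cadence: mm. 37–38.

measures 37–38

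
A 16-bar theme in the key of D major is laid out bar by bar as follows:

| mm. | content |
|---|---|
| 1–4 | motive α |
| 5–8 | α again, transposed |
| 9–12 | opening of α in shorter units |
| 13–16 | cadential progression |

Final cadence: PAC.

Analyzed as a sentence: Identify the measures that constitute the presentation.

measures 1–8

The presentation of a sentence is the basic idea (mm. 1–4) plus its repetition (mm. 5–8); the presentation is therefore mm. 1-8.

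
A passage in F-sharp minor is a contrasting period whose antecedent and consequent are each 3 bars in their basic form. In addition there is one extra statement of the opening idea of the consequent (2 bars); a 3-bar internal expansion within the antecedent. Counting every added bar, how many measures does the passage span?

Basic contrasting period: 3 + 3 = 6 bars.
6 (basic form) + 2 (extra statement) + 3 (internal expansion) = 11.

11 measures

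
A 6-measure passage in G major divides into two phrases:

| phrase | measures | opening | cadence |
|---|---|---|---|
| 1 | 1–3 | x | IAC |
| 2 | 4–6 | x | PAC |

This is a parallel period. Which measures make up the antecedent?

measures 1–3

The phrase ending with the weaker cadence (imperfect authentic cadence) is the antecedent; the one ending more conclusively (perfect authentic cadence) is the consequent. The antecedent is measures 1–3.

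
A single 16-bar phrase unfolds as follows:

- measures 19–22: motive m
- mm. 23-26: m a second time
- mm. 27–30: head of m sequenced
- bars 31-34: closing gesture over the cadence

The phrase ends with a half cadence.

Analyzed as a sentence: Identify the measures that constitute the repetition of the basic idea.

measures 23–26

The presentation of a sentence is the basic idea (bars 19–22) plus its repetition (bars 23–26); the repetition of the basic idea is therefore bars 23–26.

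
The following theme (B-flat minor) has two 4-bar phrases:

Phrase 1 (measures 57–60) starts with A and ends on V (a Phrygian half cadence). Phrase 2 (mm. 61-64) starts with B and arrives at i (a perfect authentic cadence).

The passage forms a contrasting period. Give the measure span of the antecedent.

measures 57–60

The phrase ending with the weaker cadence (Phrygian half cadence) is the antecedent; the one ending more conclusively (perfect authentic cadence) is the consequent. The antecedent is measures 57–60.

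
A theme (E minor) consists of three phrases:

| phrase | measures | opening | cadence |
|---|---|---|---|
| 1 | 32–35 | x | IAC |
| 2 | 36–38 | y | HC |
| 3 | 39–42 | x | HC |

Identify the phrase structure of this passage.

The final phrase closes with a half cadence, which is not stronger than the preceding half cadence; the 3 phrases lack an overall antecedent–consequent design and so form a phrase group.

phrase group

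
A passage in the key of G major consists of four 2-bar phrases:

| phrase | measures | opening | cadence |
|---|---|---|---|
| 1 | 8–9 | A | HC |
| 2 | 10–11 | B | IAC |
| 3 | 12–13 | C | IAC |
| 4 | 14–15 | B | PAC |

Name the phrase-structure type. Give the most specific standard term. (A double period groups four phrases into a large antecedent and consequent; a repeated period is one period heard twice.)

contrasting double period

Four phrases in two halves: the first half (bars 8–11) ends with an imperfect authentic cadence, the second (bars 12–15) with a perfect authentic cadence — a large antecedent–consequent pair, i.e. a double period.
Phrase 3 begins with different material from phrase 1, making it contrasting.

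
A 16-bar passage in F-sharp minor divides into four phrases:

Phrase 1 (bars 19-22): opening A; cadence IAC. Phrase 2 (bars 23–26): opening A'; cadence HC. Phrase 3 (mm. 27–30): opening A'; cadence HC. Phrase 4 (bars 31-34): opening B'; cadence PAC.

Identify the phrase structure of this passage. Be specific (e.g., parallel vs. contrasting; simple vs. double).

parallel double period

Four phrases in two halves: the first half (bars 19–26) ends with a half cadence, the second (bars 27–34) with a perfect authentic cadence — a large antecedent–consequent pair, i.e. a double period.
Phrase 3 begins with the same material as phrase 1, making it parallel.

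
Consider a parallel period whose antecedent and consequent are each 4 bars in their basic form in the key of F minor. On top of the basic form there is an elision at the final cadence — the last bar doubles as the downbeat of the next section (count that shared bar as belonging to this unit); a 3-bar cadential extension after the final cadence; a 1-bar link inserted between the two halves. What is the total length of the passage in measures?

12 measures

Basic parallel period: 4 + 4 = 8 bars.
8 (basic form) + 3 (cadential extension) + 1 (link) = 12.
The elision shares a bar with the next section but does not change this unit's count.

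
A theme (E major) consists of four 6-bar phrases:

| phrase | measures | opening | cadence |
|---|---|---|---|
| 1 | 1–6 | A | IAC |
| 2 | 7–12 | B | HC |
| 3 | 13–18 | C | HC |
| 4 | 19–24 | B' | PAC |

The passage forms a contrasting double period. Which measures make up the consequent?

In a double period the first pair of phrases (ending half cadence) is the large antecedent and the second pair (ending perfect authentic cadence) is the large consequent; the consequent is measures 13–24.

measures 13–24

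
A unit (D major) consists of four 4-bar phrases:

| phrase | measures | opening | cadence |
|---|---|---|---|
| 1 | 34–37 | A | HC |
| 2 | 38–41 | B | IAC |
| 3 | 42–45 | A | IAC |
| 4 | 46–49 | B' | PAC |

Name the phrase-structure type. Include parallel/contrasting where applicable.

parallel double period

Four phrases in two halves: the first half (bars 34–41) ends with an imperfect authentic cadence, the second (bars 42–49) with a perfect authentic cadence — a large antecedent–consequent pair, i.e. a double period.
Phrase 3 begins with the same material as phrase 1, making it parallel.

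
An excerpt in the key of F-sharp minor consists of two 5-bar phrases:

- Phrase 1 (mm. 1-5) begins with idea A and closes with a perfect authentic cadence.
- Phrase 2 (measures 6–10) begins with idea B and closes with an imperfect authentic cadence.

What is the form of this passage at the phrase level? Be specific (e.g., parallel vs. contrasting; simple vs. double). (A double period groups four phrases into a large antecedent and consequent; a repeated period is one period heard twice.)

phrase group

The second phrase closes with an imperfect authentic cadence, which is not stronger than the first phrase's perfect authentic cadence; without a weak→strong cadential pair there is no antecedent–consequent relationship, so this is a phrase group rather than a period.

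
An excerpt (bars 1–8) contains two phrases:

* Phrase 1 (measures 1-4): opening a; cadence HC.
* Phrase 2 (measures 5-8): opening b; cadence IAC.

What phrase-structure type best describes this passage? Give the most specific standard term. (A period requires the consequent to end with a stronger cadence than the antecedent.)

contrasting period

Phrase 1 ends with a half cadence (weaker) and phrase 2 with an imperfect authentic cadence (stronger): antecedent + consequent = a period.
The two phrases open with different material (a / b), so the period is contrasting.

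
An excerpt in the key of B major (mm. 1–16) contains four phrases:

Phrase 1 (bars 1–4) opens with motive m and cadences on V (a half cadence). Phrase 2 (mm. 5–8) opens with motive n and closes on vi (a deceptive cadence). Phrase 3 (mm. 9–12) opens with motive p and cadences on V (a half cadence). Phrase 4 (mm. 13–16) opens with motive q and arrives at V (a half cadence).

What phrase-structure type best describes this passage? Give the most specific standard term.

phrase group

Phrase 4 ends with a half cadence, no stronger than phrase 2's deceptive cadence, so the four phrases do not form a double period; nor do phrases 3–4 duplicate 1–2, so it is not a repeated period. With no phrase reaching a conclusive cadence, the passage is a phrase group.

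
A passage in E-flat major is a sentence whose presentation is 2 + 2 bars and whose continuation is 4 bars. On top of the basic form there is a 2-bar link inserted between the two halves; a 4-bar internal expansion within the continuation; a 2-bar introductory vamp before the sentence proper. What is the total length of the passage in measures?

Basic sentence: 2 + 2 + 4 = 8 bars.
8 (basic form) + 2 (link) + 4 (internal expansion) + 2 (introduction) = 16.

16 measures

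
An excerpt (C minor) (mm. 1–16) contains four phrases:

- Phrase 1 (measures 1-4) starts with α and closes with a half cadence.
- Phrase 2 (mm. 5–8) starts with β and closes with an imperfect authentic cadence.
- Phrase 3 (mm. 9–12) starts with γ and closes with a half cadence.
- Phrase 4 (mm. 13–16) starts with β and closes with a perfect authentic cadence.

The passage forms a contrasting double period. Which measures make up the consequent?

In a double period the first pair of phrases (ending imperfect authentic cadence) is the large antecedent and the second pair (ending perfect authentic cadence) is the large consequent; the consequent is measures 9–16.

measures 9–16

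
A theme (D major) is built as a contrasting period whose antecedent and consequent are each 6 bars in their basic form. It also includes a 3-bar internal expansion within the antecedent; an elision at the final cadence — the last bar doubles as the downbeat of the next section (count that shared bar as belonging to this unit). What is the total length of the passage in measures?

Basic contrasting period: 6 + 6 = 12 bars.
12 (basic form) + 3 (internal expansion) = 15.
The elision shares a bar with the next section but does not change this unit's count.

15 measures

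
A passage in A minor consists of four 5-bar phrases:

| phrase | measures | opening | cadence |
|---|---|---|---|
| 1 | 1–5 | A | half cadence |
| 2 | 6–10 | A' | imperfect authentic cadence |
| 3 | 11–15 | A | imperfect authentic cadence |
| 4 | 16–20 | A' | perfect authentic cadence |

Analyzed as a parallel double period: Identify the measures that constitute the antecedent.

measures 1–10

In a double period the four phrases pair into a large antecedent (phrases 1–2, ending imperfect authentic cadence) and a large consequent (phrases 3–4, ending perfect authentic cadence). The antecedent spans measures 1–10.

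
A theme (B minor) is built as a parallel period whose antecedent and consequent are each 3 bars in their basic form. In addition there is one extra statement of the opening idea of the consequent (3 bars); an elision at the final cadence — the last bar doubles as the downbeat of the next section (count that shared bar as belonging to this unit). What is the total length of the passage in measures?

9 measures

Basic parallel period: 3 + 3 = 6 bars.
6 (basic form) + 3 (extra statement) = 9.
The elision shares a bar with the next section but does not change this unit's count.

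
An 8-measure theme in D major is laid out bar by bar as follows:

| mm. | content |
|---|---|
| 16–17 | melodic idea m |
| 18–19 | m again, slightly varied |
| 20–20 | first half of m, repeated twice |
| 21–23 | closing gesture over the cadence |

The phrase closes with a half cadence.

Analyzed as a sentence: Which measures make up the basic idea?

The presentation of a sentence is the basic idea (mm. 16-17) plus its repetition (mm. 18–19); the basic idea is therefore mm. 16–17.

measures 16–17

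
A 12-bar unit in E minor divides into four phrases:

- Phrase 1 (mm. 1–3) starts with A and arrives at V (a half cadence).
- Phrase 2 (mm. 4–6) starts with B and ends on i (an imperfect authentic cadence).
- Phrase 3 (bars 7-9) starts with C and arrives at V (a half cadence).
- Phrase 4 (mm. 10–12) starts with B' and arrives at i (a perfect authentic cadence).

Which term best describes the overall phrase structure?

contrasting double period

Four phrases in two halves: the first half (mm. 1–6) ends with an imperfect authentic cadence, the second (mm. 7–12) with a perfect authentic cadence — a large antecedent–consequent pair, i.e. a double period.
Phrase 3 begins with different material from phrase 1, making it contrasting.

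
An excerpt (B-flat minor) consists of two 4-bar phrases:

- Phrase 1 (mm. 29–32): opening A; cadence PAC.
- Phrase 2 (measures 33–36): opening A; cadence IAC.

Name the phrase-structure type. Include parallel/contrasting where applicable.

phrase group

The second phrase closes with an imperfect authentic cadence, which is not stronger than the first phrase's perfect authentic cadence; without a weak→strong cadential pair there is no antecedent–consequent relationship, so this is a phrase group rather than a period.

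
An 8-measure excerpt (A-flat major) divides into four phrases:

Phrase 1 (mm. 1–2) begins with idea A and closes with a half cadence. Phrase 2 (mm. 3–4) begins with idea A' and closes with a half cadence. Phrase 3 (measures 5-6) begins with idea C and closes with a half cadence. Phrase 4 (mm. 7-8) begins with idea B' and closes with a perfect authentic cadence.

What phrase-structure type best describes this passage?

contrasting double period

Four phrases in two halves: the first half (bars 1-4) ends with a half cadence, the second (mm. 5-8) with a perfect authentic cadence — a large antecedent–consequent pair, i.e. a double period.
Phrase 3 begins with different material from phrase 1, making it contrasting.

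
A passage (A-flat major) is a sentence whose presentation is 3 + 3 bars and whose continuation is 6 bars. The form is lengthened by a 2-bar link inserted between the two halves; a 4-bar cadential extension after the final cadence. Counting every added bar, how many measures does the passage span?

Basic sentence: 3 + 3 + 6 = 12 bars.
12 (basic form) + 2 (link) + 4 (cadential extension) = 18.

18 measures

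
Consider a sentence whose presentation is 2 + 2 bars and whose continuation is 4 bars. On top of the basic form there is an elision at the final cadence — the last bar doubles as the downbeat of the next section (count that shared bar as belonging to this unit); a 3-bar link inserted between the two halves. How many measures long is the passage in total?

Basic sentence: 2 + 2 + 4 = 8 bars.
8 (basic form) + 3 (link) = 11.
The elision shares a bar with the next section but does not change this unit's count.

11 measures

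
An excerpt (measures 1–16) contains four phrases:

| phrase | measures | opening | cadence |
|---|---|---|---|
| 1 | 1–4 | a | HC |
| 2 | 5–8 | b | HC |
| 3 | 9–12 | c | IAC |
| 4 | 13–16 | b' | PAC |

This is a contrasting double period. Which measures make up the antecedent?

measures 1–8

In a double period the first pair of phrases (ending half cadence) is the large antecedent and the second pair (ending perfect authentic cadence) is the large consequent; the antecedent is measures 1–8.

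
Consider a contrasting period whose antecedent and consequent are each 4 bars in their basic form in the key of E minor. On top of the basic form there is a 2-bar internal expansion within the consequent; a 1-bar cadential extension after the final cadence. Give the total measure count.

Basic contrasting period: 4 + 4 = 8 bars.
8 (basic form) + 2 (internal expansion) + 1 (cadential extension) = 11.

11 measures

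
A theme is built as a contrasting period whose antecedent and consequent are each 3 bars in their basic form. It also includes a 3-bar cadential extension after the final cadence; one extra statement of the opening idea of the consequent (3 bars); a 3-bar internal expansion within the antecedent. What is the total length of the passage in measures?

15 measures

Basic contrasting period: 3 + 3 = 6 bars.
6 (basic form) + 3 (cadential extension) + 3 (extra statement) + 3 (internal expansion) = 15.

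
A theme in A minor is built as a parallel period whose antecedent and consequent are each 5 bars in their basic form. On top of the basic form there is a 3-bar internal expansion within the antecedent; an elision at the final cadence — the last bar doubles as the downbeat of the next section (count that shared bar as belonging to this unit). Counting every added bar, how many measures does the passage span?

Basic parallel period: 5 + 5 = 10 bars.
10 (basic form) + 3 (internal expansion) = 13.
The elision shares a bar with the next section but does not change this unit's count.

13 measures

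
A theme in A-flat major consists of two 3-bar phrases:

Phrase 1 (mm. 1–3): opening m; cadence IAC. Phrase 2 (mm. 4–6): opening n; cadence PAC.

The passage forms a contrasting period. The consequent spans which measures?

The antecedent is the phrase ending with the weaker cadence (imperfect authentic cadence, phrase 1) and the consequent the one ending more conclusively (perfect authentic cadence, phrase 2); the consequent is mm. 4-6.

measures 4–6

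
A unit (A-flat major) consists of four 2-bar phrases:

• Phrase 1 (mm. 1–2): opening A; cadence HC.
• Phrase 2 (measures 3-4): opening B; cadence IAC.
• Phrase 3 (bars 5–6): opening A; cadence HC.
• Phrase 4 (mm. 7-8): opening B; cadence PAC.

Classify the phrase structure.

parallel double period

Four phrases in two halves: the first half (bars 1–4) ends with an imperfect authentic cadence, the second (measures 5–8) with a perfect authentic cadence — a large antecedent–consequent pair, i.e. a double period.
Phrase 3 begins with the same material as phrase 1, making it parallel.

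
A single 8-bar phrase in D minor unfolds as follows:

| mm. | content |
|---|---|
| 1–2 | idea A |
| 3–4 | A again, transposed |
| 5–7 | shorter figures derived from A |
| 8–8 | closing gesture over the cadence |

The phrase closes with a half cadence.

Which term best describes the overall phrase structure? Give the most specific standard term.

Basic idea (bars 1-2) + its repetition (measures 3–4) form the presentation; fragmentation and cadence (mm. 5–8) form the continuation — the 8-bar whole is a sentence.

sentence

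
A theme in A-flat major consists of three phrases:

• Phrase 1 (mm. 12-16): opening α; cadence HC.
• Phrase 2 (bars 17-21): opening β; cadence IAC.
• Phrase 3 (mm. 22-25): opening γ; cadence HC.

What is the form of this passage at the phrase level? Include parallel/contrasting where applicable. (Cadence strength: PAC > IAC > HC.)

The final phrase closes with a half cadence, which is not stronger than the preceding imperfect authentic cadence; the 3 phrases lack an overall antecedent–consequent design and so form a phrase group.

phrase group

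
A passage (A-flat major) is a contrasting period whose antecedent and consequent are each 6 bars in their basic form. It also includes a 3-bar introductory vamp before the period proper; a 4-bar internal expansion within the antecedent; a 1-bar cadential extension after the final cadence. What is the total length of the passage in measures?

Basic contrasting period: 6 + 6 = 12 bars.
12 (basic form) + 3 (introduction) + 4 (internal expansion) + 1 (cadential extension) = 20.

20 measures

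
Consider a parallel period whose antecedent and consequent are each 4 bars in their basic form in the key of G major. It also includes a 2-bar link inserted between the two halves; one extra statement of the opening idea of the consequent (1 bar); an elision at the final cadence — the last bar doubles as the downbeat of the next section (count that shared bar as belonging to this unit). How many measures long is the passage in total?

11 measures

Basic parallel period: 4 + 4 = 8 bars.
8 (basic form) + 2 (link) + 1 (extra statement) = 11.
The elision shares a bar with the next section but does not change this unit's count.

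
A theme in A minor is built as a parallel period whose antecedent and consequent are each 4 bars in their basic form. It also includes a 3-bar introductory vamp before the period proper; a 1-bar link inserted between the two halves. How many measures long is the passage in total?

12 measures

Basic parallel period: 4 + 4 = 8 bars.
8 (basic form) + 3 (introduction) + 1 (link) = 12.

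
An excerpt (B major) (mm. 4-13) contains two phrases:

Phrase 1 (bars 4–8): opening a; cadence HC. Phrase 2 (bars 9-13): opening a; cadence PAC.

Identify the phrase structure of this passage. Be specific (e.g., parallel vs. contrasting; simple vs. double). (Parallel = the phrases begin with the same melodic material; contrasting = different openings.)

Phrase 1 ends with a half cadence (weaker) and phrase 2 with a perfect authentic cadence (stronger): antecedent + consequent = a period.
The two phrases open with the same material (a / a), so the period is parallel.

parallel period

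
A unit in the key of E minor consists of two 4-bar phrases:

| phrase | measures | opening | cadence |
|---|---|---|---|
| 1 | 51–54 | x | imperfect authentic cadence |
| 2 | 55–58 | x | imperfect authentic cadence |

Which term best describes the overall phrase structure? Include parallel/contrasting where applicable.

Both phrases have the same opening (x) and the same cadence (imperfect authentic cadence): the second is a restatement, not a consequent, so this is a repeated phrase rather than a period.

repeated phrase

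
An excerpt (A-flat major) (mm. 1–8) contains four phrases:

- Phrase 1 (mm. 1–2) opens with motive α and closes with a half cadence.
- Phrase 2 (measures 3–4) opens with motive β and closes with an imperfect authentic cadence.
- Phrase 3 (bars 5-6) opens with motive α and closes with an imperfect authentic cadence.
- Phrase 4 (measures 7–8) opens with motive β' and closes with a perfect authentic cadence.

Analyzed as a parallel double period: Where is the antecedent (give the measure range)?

measures 1–4

In a double period the four phrases pair into a large antecedent (phrases 1–2, ending imperfect authentic cadence) and a large consequent (phrases 3–4, ending perfect authentic cadence). The antecedent spans bars 1-4.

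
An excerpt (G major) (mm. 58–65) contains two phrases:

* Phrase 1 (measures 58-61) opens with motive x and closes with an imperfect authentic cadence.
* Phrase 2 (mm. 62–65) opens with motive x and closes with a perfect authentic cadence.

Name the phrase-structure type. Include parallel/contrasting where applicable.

parallel period

Phrase 1 ends with an imperfect authentic cadence (weaker) and phrase 2 with a perfect authentic cadence (stronger): antecedent + consequent = a period.
The two phrases open with the same material (x / x), so the period is parallel.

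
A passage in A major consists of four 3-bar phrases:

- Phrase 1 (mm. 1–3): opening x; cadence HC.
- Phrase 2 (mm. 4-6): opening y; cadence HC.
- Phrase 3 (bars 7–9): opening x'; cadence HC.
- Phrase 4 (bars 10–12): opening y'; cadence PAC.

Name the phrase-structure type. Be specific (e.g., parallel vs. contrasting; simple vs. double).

parallel double period

Four phrases in two halves: the first half (mm. 1–6) ends with a half cadence, the second (mm. 7-12) with a perfect authentic cadence — a large antecedent–consequent pair, i.e. a double period.
Phrase 3 begins with the same material as phrase 1, making it parallel.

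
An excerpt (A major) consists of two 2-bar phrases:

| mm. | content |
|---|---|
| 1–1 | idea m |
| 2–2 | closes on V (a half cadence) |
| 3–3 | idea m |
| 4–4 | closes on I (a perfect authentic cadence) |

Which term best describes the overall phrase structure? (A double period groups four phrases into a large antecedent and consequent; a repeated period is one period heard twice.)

parallel period

Phrase 1 ends with a half cadence (weaker) and phrase 2 with a perfect authentic cadence (stronger): antecedent + consequent = a period.
The two phrases open with the same material (m / m), so the period is parallel.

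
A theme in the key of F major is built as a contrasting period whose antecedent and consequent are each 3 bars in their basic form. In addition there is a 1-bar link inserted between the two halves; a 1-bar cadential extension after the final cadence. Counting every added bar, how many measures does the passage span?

Basic contrasting period: 3 + 3 = 6 bars.
6 (basic form) + 1 (link) + 1 (cadential extension) = 8.

8 measures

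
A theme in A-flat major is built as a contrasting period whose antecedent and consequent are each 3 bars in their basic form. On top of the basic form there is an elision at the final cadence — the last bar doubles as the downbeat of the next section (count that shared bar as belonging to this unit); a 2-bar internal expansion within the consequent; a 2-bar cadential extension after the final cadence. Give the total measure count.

10 measures

Basic contrasting period: 3 + 3 = 6 bars.
6 (basic form) + 2 (internal expansion) + 2 (cadential extension) = 10.
The elision shares a bar with the next section but does not change this unit's count.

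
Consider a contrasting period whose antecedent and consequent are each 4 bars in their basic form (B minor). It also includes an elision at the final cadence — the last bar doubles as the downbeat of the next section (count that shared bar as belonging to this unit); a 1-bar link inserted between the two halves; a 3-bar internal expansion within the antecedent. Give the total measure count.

12 measures

Basic contrasting period: 4 + 4 = 8 bars.
8 (basic form) + 1 (link) + 3 (internal expansion) = 12.
The elision shares a bar with the next section but does not change this unit's count.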